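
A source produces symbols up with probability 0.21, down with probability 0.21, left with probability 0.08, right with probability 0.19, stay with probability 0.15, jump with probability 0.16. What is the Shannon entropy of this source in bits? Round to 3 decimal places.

2.526 bits

H = −Σ pᵢ log₂ pᵢ.
−0.21·log₂(0.21) = 0.4728
−0.21·log₂(0.21) = 0.4728
−0.08·log₂(0.08) = 0.2915
−0.19·log₂(0.19) = 0.4552
−0.15·log₂(0.15) = 0.4105
−0.16·log₂(0.16) = 0.4230
Sum ≈ 2.5259 → 2.526 bits.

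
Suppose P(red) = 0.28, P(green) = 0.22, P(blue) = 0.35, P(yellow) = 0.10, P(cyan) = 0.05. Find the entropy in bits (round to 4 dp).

H = −Σ pᵢ log₂ pᵢ.
−0.28·log₂(0.28) = 0.5142
−0.22·log₂(0.22) = 0.4806
−0.35·log₂(0.35) = 0.5301
−0.10·log₂(0.10) = 0.3322
−0.05·log₂(0.05) = 0.2161
Sum ≈ 2.0732 → 2.0732 bits.

2.0732 bits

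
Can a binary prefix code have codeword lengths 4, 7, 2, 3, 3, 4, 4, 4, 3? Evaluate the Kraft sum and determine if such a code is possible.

0.8828125; yes

With common denominator 2^7 = 128: Σ 2^(−ℓᵢ) = 8/128 + 1/128 + 32/128 + 16/128 + 16/128 + 8/128 + 8/128 + 8/128 + 16/128 = 113/128 = 0.8828125.
Kraft's inequality requires Σ ≤ 1; here Σ = 0.8828125 ≤ 1, so such a prefix code exists.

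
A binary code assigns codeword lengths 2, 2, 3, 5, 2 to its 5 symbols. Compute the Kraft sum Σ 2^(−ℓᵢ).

0.90625

With common denominator 2^5 = 32: Σ 2^(−ℓᵢ) = 8/32 + 8/32 + 4/32 + 1/32 + 8/32 = 29/32 = 0.90625.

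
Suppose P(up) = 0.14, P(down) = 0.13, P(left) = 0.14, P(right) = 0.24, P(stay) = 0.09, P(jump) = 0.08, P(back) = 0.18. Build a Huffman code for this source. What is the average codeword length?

Repeatedly combine the two least-probable nodes; the expected code length is the sum of the merged weights.
merge 2/25 + 9/100 → 17/100
merge 13/100 + 7/50 → 27/100
merge 7/50 + 17/100 → 31/100
merge 9/50 + 6/25 → 21/50
merge 27/100 + 31/100 → 29/50
merge 21/50 + 29/50 → 1
L = 17/100 + 27/100 + 31/100 + 21/50 + 29/50 + 1 = 11/4 = 2.75 bits/symbol.

2.75 bits/symbol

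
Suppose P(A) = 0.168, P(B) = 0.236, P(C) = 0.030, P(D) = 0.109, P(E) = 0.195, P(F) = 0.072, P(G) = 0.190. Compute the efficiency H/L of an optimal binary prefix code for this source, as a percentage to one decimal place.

97.8%

Entropy H = −Σ p log₂ p ≈ 2.6127 bits.
Huffman merges: 3/100+9/125→51/500; 51/500+109/1000→211/1000; 21/125+19/100→179/500; 39/200+211/1000→203/500; 59/250+179/500→297/500; 203/500+297/500→1. L = 2671/1000 ≈ 2.6710.
Efficiency = H/L = 2.6127/2.6710 = 97.8%.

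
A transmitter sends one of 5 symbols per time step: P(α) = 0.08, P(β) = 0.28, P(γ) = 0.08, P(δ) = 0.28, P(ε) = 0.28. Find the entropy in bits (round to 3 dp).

H = −Σ pᵢ log₂ pᵢ.
−0.08·log₂(0.08) = 0.2915
−0.28·log₂(0.28) = 0.5142
−0.08·log₂(0.08) = 0.2915
−0.28·log₂(0.28) = 0.5142
−0.28·log₂(0.28) = 0.5142
Sum ≈ 2.1257 → 2.126 bits.

2.126 bits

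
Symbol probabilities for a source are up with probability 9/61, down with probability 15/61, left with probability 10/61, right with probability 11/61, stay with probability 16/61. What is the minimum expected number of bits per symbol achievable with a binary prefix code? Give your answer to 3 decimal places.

2.311 bits/symbol

Repeatedly combine the two least-probable nodes; the expected code length is the sum of the merged weights.
merge 9/61 + 10/61 → 19/61
merge 11/61 + 15/61 → 26/61
merge 16/61 + 19/61 → 35/61
merge 26/61 + 35/61 → 1
L = 19/61 + 26/61 + 35/61 + 1 = 141/61 ≈ 2.311 bits/symbol.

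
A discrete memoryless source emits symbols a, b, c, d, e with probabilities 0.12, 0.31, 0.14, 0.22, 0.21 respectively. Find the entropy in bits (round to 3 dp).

H = −Σ pᵢ log₂ pᵢ.
−0.12·log₂(0.12) = 0.3671
−0.31·log₂(0.31) = 0.5238
−0.14·log₂(0.14) = 0.3971
−0.22·log₂(0.22) = 0.4806
−0.21·log₂(0.21) = 0.4728
Sum ≈ 2.2414 → 2.241 bits.

2.241 bits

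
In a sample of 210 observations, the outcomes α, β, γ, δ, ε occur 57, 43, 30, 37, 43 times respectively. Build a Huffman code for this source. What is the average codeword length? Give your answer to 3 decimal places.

2.319 bits/symbol

Probabilities are the counts divided by 210.
Repeatedly combine the two least-probable nodes; the expected code length is the sum of the merged weights.
merge 1/7 + 37/210 → 67/210
merge 43/210 + 43/210 → 43/105
merge 19/70 + 67/210 → 62/105
merge 43/105 + 62/105 → 1
L = 67/210 + 43/105 + 62/105 + 1 = 487/210 ≈ 2.319 bits/symbol.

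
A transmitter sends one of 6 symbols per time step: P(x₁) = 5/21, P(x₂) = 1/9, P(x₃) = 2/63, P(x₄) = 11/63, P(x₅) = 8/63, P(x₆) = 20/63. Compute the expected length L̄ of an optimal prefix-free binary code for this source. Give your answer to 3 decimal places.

2.413 bits/symbol

Repeatedly combine the two least-probable nodes; the expected code length is the sum of the merged weights.
merge 2/63 + 1/9 → 1/7
merge 8/63 + 1/7 → 17/63
merge 11/63 + 5/21 → 26/63
merge 17/63 + 20/63 → 37/63
merge 26/63 + 37/63 → 1
L = 1/7 + 17/63 + 26/63 + 37/63 + 1 = 152/63 ≈ 2.413 bits/symbol.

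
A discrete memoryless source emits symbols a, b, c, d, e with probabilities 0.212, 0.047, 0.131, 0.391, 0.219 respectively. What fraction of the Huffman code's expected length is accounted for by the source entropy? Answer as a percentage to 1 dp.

Entropy H = −Σ p log₂ p ≈ 2.0754 bits.
Huffman merges: 47/1000+131/1000→89/500; 89/500+53/250→39/100; 219/1000+39/100→609/1000; 391/1000+609/1000→1. L = 2177/1000 ≈ 2.1770.
Efficiency = H/L = 2.0754/2.1770 = 95.3%.

95.3%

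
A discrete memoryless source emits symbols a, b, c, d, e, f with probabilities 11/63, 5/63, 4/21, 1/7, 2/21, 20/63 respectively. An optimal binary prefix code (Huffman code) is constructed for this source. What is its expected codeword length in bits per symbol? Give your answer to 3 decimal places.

Repeatedly combine the two least-probable nodes; the expected code length is the sum of the merged weights.
merge 5/63 + 2/21 → 11/63
merge 1/7 + 11/63 → 20/63
merge 11/63 + 4/21 → 23/63
merge 20/63 + 20/63 → 40/63
merge 23/63 + 40/63 → 1
L = 11/63 + 20/63 + 23/63 + 40/63 + 1 = 157/63 ≈ 2.492 bits/symbol.

2.492 bits/symbol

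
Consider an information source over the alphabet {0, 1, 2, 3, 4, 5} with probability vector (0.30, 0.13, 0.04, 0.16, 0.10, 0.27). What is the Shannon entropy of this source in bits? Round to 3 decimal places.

2.355 bits

H = −Σ pᵢ log₂ pᵢ.
−0.30·log₂(0.30) = 0.5211
−0.13·log₂(0.13) = 0.3826
−0.04·log₂(0.04) = 0.1858
−0.16·log₂(0.16) = 0.4230
−0.10·log₂(0.10) = 0.3322
−0.27·log₂(0.27) = 0.5100
Sum ≈ 2.3547 → 2.355 bits.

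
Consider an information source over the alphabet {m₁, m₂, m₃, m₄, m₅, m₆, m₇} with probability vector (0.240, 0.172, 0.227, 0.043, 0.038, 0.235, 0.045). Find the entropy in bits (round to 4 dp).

2.4833 bits

H = −Σ pᵢ log₂ pᵢ.
−0.240·log₂(0.240) = 0.4941
−0.172·log₂(0.172) = 0.4368
−0.227·log₂(0.227) = 0.4856
−0.043·log₂(0.043) = 0.1952
−0.038·log₂(0.038) = 0.1793
−0.235·log₂(0.235) = 0.4910
−0.045·log₂(0.045) = 0.2013
Sum ≈ 2.4833 → 2.4833 bits.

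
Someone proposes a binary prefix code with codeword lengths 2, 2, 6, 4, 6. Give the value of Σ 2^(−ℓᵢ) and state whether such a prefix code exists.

With common denominator 2^6 = 64: Σ 2^(−ℓᵢ) = 16/64 + 16/64 + 1/64 + 4/64 + 1/64 = 38/64 = 0.59375.
Kraft's inequality requires Σ ≤ 1; here Σ = 0.59375 ≤ 1, so such a prefix code exists.

0.59375; yes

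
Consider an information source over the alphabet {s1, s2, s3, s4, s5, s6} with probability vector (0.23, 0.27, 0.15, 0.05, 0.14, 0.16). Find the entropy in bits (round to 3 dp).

H = −Σ pᵢ log₂ pᵢ.
−0.23·log₂(0.23) = 0.4877
−0.27·log₂(0.27) = 0.5100
−0.15·log₂(0.15) = 0.4105
−0.05·log₂(0.05) = 0.2161
−0.14·log₂(0.14) = 0.3971
−0.16·log₂(0.16) = 0.4230
Sum ≈ 2.4445 → 2.444 bits.

2.444 bits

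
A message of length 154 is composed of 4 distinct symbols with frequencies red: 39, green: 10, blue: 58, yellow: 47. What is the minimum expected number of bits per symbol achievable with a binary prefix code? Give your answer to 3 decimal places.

Probabilities are the counts divided by 154.
Repeatedly combine the two least-probable nodes; the expected code length is the sum of the merged weights.
merge 5/77 + 39/154 → 7/22
merge 47/154 + 7/22 → 48/77
merge 29/77 + 48/77 → 1
L = 7/22 + 48/77 + 1 = 299/154 ≈ 1.942 bits/symbol.

1.942 bits/symbol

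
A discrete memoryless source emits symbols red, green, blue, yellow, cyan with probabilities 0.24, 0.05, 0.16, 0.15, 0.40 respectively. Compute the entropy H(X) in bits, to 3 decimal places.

H = −Σ pᵢ log₂ pᵢ.
−0.24·log₂(0.24) = 0.4941
−0.05·log₂(0.05) = 0.2161
−0.16·log₂(0.16) = 0.4230
−0.15·log₂(0.15) = 0.4105
−0.40·log₂(0.40) = 0.5288
Sum ≈ 2.0726 → 2.073 bits.

2.073 bits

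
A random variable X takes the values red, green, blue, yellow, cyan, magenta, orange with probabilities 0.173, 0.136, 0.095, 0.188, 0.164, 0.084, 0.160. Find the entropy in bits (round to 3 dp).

2.756 bits

H = −Σ pᵢ log₂ pᵢ.
−0.173·log₂(0.173) = 0.4379
−0.136·log₂(0.136) = 0.3915
−0.095·log₂(0.095) = 0.3226
−0.188·log₂(0.188) = 0.4533
−0.164·log₂(0.164) = 0.4278
−0.084·log₂(0.084) = 0.3002
−0.160·log₂(0.160) = 0.4230
Sum ≈ 2.7562 → 2.756 bits.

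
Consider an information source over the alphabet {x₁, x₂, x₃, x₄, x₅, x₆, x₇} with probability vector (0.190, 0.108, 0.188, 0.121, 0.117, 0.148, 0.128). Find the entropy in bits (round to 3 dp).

H = −Σ pᵢ log₂ pᵢ.
−0.190·log₂(0.190) = 0.4552
−0.108·log₂(0.108) = 0.3468
−0.188·log₂(0.188) = 0.4533
−0.121·log₂(0.121) = 0.3687
−0.117·log₂(0.117) = 0.3622
−0.148·log₂(0.148) = 0.4079
−0.128·log₂(0.128) = 0.3796
Sum ≈ 2.7737 → 2.774 bits.

2.774 bits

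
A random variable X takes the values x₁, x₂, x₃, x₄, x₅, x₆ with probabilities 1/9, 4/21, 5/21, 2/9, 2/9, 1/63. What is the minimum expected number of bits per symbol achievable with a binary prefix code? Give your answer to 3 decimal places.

Repeatedly combine the two least-probable nodes; the expected code length is the sum of the merged weights.
merge 1/63 + 1/9 → 8/63
merge 8/63 + 4/21 → 20/63
merge 2/9 + 2/9 → 4/9
merge 5/21 + 20/63 → 5/9
merge 4/9 + 5/9 → 1
L = 8/63 + 20/63 + 4/9 + 5/9 + 1 = 22/9 ≈ 2.444 bits/symbol.

2.444 bits/symbol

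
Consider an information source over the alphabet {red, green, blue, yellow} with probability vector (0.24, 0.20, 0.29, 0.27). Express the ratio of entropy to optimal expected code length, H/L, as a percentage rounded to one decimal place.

99.3%

Entropy H = −Σ p log₂ p ≈ 1.9864 bits.
Huffman merges: 1/5+6/25→11/25; 27/100+29/100→14/25; 11/25+14/25→1. L = 2 ≈ 2.0000.
Efficiency = H/L = 1.9864/2.0000 = 99.3%.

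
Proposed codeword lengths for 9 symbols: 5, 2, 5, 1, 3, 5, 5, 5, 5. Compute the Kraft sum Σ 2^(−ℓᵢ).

1.0625

With common denominator 2^5 = 32: Σ 2^(−ℓᵢ) = 1/32 + 8/32 + 1/32 + 16/32 + 4/32 + 1/32 + 1/32 + 1/32 + 1/32 = 34/32 = 1.0625.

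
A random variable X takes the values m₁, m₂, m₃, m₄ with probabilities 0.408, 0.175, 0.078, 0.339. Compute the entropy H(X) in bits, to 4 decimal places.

1.7839 bits

H = −Σ pᵢ log₂ pᵢ.
−0.408·log₂(0.408) = 0.5277
−0.175·log₂(0.175) = 0.4401
−0.078·log₂(0.078) = 0.2871
−0.339·log₂(0.339) = 0.5291
Sum ≈ 1.7839 → 1.7839 bits.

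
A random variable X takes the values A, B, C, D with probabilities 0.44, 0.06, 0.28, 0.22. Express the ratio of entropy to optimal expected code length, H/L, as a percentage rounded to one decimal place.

Entropy H = −Σ p log₂ p ≈ 1.7595 bits.
Huffman merges: 3/50+11/50→7/25; 7/25+7/25→14/25; 11/25+14/25→1. L = 46/25 ≈ 1.8400.
Efficiency = H/L = 1.7595/1.8400 = 95.6%.

95.6%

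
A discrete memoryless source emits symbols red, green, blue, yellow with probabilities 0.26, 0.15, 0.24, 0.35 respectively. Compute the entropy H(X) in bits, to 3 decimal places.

1.940 bits

H = −Σ pᵢ log₂ pᵢ.
−0.26·log₂(0.26) = 0.5053
−0.15·log₂(0.15) = 0.4105
−0.24·log₂(0.24) = 0.4941
−0.35·log₂(0.35) = 0.5301
Sum ≈ 1.9401 → 1.940 bits.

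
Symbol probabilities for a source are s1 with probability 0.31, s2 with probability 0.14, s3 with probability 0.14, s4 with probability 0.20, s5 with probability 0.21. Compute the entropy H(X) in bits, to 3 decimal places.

2.255 bits

H = −Σ pᵢ log₂ pᵢ.
−0.31·log₂(0.31) = 0.5238
−0.14·log₂(0.14) = 0.3971
−0.14·log₂(0.14) = 0.3971
−0.20·log₂(0.20) = 0.4644
−0.21·log₂(0.21) = 0.4728
Sum ≈ 2.2552 → 2.255 bits.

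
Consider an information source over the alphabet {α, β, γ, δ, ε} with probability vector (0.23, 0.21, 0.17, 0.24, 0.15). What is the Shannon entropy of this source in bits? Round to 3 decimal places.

H = −Σ pᵢ log₂ pᵢ.
−0.23·log₂(0.23) = 0.4877
−0.21·log₂(0.21) = 0.4728
−0.17·log₂(0.17) = 0.4346
−0.24·log₂(0.24) = 0.4941
−0.15·log₂(0.15) = 0.4105
Sum ≈ 2.2998 → 2.300 bits.

2.300 bits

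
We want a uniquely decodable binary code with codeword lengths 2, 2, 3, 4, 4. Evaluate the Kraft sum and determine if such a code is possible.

0.75; yes

With common denominator 2^4 = 16: Σ 2^(−ℓᵢ) = 4/16 + 4/16 + 2/16 + 1/16 + 1/16 = 12/16 = 0.75.
Kraft's inequality requires Σ ≤ 1; here Σ = 0.75 ≤ 1, so such a prefix code exists.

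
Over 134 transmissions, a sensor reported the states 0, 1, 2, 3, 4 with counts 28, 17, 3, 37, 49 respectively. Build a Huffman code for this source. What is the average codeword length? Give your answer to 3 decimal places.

2.142 bits/symbol

Probabilities are the counts divided by 134.
Repeatedly combine the two least-probable nodes; the expected code length is the sum of the merged weights.
merge 3/134 + 17/134 → 10/67
merge 10/67 + 14/67 → 24/67
merge 37/134 + 24/67 → 85/134
merge 49/134 + 85/134 → 1
L = 10/67 + 24/67 + 85/134 + 1 = 287/134 ≈ 2.142 bits/symbol.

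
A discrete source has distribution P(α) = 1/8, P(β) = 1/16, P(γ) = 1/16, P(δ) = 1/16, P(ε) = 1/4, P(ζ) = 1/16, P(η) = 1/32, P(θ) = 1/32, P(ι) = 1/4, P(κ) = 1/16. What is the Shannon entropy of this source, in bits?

2.9375 bits

Each probability is a power of 1/2, so log₂(1/p) is an integer.
H = Σ p·log₂(1/p) = 1/8·3 + 1/16·4 + 1/16·4 + 1/16·4 + 1/4·2 + 1/16·4 + 1/32·5 + 1/32·5 + 1/4·2 + 1/16·4 = 2.9375 bits.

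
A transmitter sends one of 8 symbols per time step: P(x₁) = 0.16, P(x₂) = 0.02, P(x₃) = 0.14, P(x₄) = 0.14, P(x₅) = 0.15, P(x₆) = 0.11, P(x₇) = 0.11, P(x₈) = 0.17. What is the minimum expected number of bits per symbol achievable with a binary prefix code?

Repeatedly combine the two least-probable nodes; the expected code length is the sum of the merged weights.
merge 1/50 + 11/100 → 13/100
merge 11/100 + 13/100 → 6/25
merge 7/50 + 7/50 → 7/25
merge 3/20 + 4/25 → 31/100
merge 17/100 + 6/25 → 41/100
merge 7/25 + 31/100 → 59/100
merge 41/100 + 59/100 → 1
L = 13/100 + 6/25 + 7/25 + 31/100 + 41/100 + 59/100 + 1 = 74/25 = 2.96 bits/symbol.

2.96 bits/symbol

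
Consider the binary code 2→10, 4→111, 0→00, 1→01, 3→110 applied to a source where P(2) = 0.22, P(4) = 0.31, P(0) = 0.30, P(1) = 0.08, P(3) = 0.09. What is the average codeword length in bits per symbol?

L̄ = Σ pᵢ·ℓᵢ = 0.22·2 + 0.31·3 + 0.30·2 + 0.08·2 + 0.09·3 = 2.4 bits/symbol.

2.4 bits/symbol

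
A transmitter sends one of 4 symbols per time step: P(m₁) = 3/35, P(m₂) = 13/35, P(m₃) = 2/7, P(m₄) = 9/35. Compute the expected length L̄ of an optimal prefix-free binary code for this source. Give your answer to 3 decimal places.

1.971 bits/symbol

Repeatedly combine the two least-probable nodes; the expected code length is the sum of the merged weights.
merge 3/35 + 9/35 → 12/35
merge 2/7 + 12/35 → 22/35
merge 13/35 + 22/35 → 1
L = 12/35 + 22/35 + 1 = 69/35 ≈ 1.971 bits/symbol.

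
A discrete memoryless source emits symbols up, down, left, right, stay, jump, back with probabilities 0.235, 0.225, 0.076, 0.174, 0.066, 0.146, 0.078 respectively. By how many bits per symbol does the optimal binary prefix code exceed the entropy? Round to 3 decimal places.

Entropy H = −Σ p log₂ p ≈ 2.6479 bits.
Huffman merges: 33/500+19/250→71/500; 39/500+71/500→11/50; 73/500+87/500→8/25; 11/50+9/40→89/200; 47/200+8/25→111/200; 89/200+111/200→1. L = 1341/500 ≈ 2.6820.
L − H = 2.6820 − 2.6479 = 0.034 bits.

0.034 bits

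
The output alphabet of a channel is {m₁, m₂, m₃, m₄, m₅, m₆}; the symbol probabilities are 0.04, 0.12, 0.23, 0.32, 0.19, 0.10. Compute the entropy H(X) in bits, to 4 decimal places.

2.3539 bits

H = −Σ pᵢ log₂ pᵢ.
−0.04·log₂(0.04) = 0.1858
−0.12·log₂(0.12) = 0.3671
−0.23·log₂(0.23) = 0.4877
−0.32·log₂(0.32) = 0.5260
−0.19·log₂(0.19) = 0.4552
−0.10·log₂(0.10) = 0.3322
Sum ≈ 2.3539 → 2.3539 bits.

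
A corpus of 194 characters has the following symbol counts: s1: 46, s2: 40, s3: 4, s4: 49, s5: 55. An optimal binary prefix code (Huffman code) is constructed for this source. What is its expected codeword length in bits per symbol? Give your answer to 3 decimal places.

Probabilities are the counts divided by 194.
Repeatedly combine the two least-probable nodes; the expected code length is the sum of the merged weights.
merge 2/97 + 20/97 → 22/97
merge 22/97 + 23/97 → 45/97
merge 49/194 + 55/194 → 52/97
merge 45/97 + 52/97 → 1
L = 22/97 + 45/97 + 52/97 + 1 = 216/97 ≈ 2.227 bits/symbol.

2.227 bits/symbol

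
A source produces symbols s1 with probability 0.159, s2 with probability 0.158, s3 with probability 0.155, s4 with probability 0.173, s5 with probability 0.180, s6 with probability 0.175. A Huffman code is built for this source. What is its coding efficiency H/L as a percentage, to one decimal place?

Entropy H = −Σ p log₂ p ≈ 2.5826 bits.
Huffman merges: 31/200+79/500→313/1000; 159/1000+173/1000→83/250; 7/40+9/50→71/200; 313/1000+83/250→129/200; 71/200+129/200→1. L = 529/200 ≈ 2.6450.
Efficiency = H/L = 2.5826/2.6450 = 97.6%.

97.6%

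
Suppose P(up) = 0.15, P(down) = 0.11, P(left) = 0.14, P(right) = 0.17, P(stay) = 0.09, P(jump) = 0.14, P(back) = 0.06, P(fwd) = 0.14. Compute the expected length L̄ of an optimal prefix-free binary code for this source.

Repeatedly combine the two least-probable nodes; the expected code length is the sum of the merged weights.
merge 3/50 + 9/100 → 3/20
merge 11/100 + 7/50 → 1/4
merge 7/50 + 7/50 → 7/25
merge 3/20 + 3/20 → 3/10
merge 17/100 + 1/4 → 21/50
merge 7/25 + 3/10 → 29/50
merge 21/50 + 29/50 → 1
L = 3/20 + 1/4 + 7/25 + 3/10 + 21/50 + 29/50 + 1 = 149/50 = 2.98 bits/symbol.

2.98 bits/symbol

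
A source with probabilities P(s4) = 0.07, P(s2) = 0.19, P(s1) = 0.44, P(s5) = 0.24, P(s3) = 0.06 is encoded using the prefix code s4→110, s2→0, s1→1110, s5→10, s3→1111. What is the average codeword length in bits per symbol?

L̄ = Σ pᵢ·ℓᵢ = 0.07·3 + 0.19·1 + 0.44·4 + 0.24·2 + 0.06·4 = 2.88 bits/symbol.

2.88 bits/symbol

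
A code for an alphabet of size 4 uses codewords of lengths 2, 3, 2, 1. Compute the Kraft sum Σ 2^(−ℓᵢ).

1.125

With common denominator 2^3 = 8: Σ 2^(−ℓᵢ) = 2/8 + 1/8 + 2/8 + 4/8 = 9/8 = 1.125.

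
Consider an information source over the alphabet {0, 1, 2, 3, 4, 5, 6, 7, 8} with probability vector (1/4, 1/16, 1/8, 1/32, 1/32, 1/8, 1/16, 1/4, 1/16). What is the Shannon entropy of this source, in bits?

Each probability is a power of 1/2, so log₂(1/p) is an integer.
H = Σ p·log₂(1/p) = 1/4·2 + 1/16·4 + 1/8·3 + 1/32·5 + 1/32·5 + 1/8·3 + 1/16·4 + 1/4·2 + 1/16·4 = 2.8125 bits.

2.8125 bits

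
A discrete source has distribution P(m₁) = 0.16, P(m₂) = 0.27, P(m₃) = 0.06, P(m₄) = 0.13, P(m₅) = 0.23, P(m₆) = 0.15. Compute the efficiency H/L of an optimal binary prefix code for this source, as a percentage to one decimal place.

98.3%

Entropy H = −Σ p log₂ p ≈ 2.4574 bits.
Huffman merges: 3/50+13/100→19/100; 3/20+4/25→31/100; 19/100+23/100→21/50; 27/100+31/100→29/50; 21/50+29/50→1. L = 5/2 ≈ 2.5000.
Efficiency = H/L = 2.4574/2.5000 = 98.3%.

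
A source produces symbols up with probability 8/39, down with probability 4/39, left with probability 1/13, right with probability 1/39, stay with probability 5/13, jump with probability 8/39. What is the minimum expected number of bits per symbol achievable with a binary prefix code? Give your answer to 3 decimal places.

Repeatedly combine the two least-probable nodes; the expected code length is the sum of the merged weights.
merge 1/39 + 1/13 → 4/39
merge 4/39 + 4/39 → 8/39
merge 8/39 + 8/39 → 16/39
merge 8/39 + 5/13 → 23/39
merge 16/39 + 23/39 → 1
L = 4/39 + 8/39 + 16/39 + 23/39 + 1 = 30/13 ≈ 2.308 bits/symbol.

2.308 bits/symbol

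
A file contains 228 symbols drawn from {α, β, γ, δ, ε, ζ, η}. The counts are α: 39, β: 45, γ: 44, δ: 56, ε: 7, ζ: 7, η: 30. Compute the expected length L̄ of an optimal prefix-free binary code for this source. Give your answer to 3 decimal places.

2.618 bits/symbol

Probabilities are the counts divided by 228.
Repeatedly combine the two least-probable nodes; the expected code length is the sum of the merged weights.
merge 7/228 + 7/228 → 7/114
merge 7/114 + 5/38 → 11/57
merge 13/76 + 11/57 → 83/228
merge 11/57 + 15/76 → 89/228
merge 14/57 + 83/228 → 139/228
merge 89/228 + 139/228 → 1
L = 7/114 + 11/57 + 83/228 + 89/228 + 139/228 + 1 = 199/76 ≈ 2.618 bits/symbol.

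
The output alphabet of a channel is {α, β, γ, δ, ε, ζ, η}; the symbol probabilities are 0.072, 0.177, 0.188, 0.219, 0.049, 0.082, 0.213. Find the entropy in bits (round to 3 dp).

H = −Σ pᵢ log₂ pᵢ.
−0.072·log₂(0.072) = 0.2733
−0.177·log₂(0.177) = 0.4422
−0.188·log₂(0.188) = 0.4533
−0.219·log₂(0.219) = 0.4798
−0.049·log₂(0.049) = 0.2132
−0.082·log₂(0.082) = 0.2959
−0.213·log₂(0.213) = 0.4752
Sum ≈ 2.6329 → 2.633 bits.

2.633 bits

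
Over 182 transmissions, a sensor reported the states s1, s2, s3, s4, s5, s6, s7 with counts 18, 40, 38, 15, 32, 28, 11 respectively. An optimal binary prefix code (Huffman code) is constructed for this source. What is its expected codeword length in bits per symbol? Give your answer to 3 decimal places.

2.714 bits/symbol

Probabilities are the counts divided by 182.
Repeatedly combine the two least-probable nodes; the expected code length is the sum of the merged weights.
merge 11/182 + 15/182 → 1/7
merge 9/91 + 1/7 → 22/91
merge 2/13 + 16/91 → 30/91
merge 19/91 + 20/91 → 3/7
merge 22/91 + 30/91 → 4/7
merge 3/7 + 4/7 → 1
L = 1/7 + 22/91 + 30/91 + 3/7 + 4/7 + 1 = 19/7 ≈ 2.714 bits/symbol.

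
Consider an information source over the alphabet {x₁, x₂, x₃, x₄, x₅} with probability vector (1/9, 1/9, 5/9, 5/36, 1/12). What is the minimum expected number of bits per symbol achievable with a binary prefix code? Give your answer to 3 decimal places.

1.889 bits/symbol

Repeatedly combine the two least-probable nodes; the expected code length is the sum of the merged weights.
merge 1/12 + 1/9 → 7/36
merge 1/9 + 5/36 → 1/4
merge 7/36 + 1/4 → 4/9
merge 4/9 + 5/9 → 1
L = 7/36 + 1/4 + 4/9 + 1 = 17/9 ≈ 1.889 bits/symbol.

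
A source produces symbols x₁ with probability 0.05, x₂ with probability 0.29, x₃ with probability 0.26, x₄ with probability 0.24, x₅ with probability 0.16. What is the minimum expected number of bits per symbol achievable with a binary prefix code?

2.21 bits/symbol

Repeatedly combine the two least-probable nodes; the expected code length is the sum of the merged weights.
merge 1/20 + 4/25 → 21/100
merge 21/100 + 6/25 → 9/20
merge 13/50 + 29/100 → 11/20
merge 9/20 + 11/20 → 1
L = 21/100 + 9/20 + 11/20 + 1 = 221/100 = 2.21 bits/symbol.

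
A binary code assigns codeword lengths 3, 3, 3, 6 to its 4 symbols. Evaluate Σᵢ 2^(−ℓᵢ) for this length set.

With common denominator 2^6 = 64: Σ 2^(−ℓᵢ) = 8/64 + 8/64 + 8/64 + 1/64 = 25/64 = 0.390625.

0.390625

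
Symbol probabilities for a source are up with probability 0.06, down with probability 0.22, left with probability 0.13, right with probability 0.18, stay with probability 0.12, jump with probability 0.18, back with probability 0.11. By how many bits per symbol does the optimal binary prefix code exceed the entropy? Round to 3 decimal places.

0.055 bits

Entropy H = −Σ p log₂ p ≈ 2.7147 bits.
Huffman merges: 3/50+11/100→17/100; 3/25+13/100→1/4; 17/100+9/50→7/20; 9/50+11/50→2/5; 1/4+7/20→3/5; 2/5+3/5→1. L = 277/100 ≈ 2.7700.
L − H = 2.7700 − 2.7147 = 0.055 bits.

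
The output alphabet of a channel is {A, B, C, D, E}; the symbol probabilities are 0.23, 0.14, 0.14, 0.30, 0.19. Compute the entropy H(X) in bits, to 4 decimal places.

H = −Σ pᵢ log₂ pᵢ.
−0.23·log₂(0.23) = 0.4877
−0.14·log₂(0.14) = 0.3971
−0.14·log₂(0.14) = 0.3971
−0.30·log₂(0.30) = 0.5211
−0.19·log₂(0.19) = 0.4552
Sum ≈ 2.2582 → 2.2582 bits.

2.2582 bits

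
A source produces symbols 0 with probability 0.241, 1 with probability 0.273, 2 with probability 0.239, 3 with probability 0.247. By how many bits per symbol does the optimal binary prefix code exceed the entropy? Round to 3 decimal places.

Entropy H = −Σ p log₂ p ≈ 1.9979 bits.
Huffman merges: 239/1000+241/1000→12/25; 247/1000+273/1000→13/25; 12/25+13/25→1. L = 2 ≈ 2.0000.
L − H = 2.0000 − 1.9979 = 0.002 bits.

0.002 bits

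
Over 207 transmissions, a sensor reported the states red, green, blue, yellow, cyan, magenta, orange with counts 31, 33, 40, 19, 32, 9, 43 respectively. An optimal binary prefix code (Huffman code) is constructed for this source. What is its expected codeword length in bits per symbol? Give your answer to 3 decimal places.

2.734 bits/symbol

Probabilities are the counts divided by 207.
Repeatedly combine the two least-probable nodes; the expected code length is the sum of the merged weights.
merge 1/23 + 19/207 → 28/207
merge 28/207 + 31/207 → 59/207
merge 32/207 + 11/69 → 65/207
merge 40/207 + 43/207 → 83/207
merge 59/207 + 65/207 → 124/207
merge 83/207 + 124/207 → 1
L = 28/207 + 59/207 + 65/207 + 83/207 + 124/207 + 1 = 566/207 ≈ 2.734 bits/symbol.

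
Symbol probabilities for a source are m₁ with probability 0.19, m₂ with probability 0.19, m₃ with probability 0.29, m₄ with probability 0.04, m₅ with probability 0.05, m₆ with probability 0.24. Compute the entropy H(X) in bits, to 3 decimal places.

H = −Σ pᵢ log₂ pᵢ.
−0.19·log₂(0.19) = 0.4552
−0.19·log₂(0.19) = 0.4552
−0.29·log₂(0.29) = 0.5179
−0.04·log₂(0.04) = 0.1858
−0.05·log₂(0.05) = 0.2161
−0.24·log₂(0.24) = 0.4941
Sum ≈ 2.3243 → 2.324 bits.

2.324 bits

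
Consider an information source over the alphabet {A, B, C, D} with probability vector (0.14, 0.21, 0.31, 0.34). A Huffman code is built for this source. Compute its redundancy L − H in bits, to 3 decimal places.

0.077 bits

Entropy H = −Σ p log₂ p ≈ 1.9229 bits.
Huffman merges: 7/50+21/100→7/20; 31/100+17/50→13/20; 7/20+13/20→1. L = 2 ≈ 2.0000.
L − H = 2.0000 − 1.9229 = 0.077 bits.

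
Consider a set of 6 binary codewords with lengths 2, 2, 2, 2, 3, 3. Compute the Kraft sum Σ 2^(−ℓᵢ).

1.25

With common denominator 2^3 = 8: Σ 2^(−ℓᵢ) = 2/8 + 2/8 + 2/8 + 2/8 + 1/8 + 1/8 = 10/8 = 1.25.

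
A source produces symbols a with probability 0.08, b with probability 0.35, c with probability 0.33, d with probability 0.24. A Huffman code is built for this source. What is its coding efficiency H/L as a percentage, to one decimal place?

93.6%

Entropy H = −Σ p log₂ p ≈ 1.8436 bits.
Huffman merges: 2/25+6/25→8/25; 8/25+33/100→13/20; 7/20+13/20→1. L = 197/100 ≈ 1.9700.
Efficiency = H/L = 1.8436/1.9700 = 93.6%.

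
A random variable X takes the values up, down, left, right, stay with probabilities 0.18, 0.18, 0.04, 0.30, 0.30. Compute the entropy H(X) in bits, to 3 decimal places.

2.119 bits

H = −Σ pᵢ log₂ pᵢ.
−0.18·log₂(0.18) = 0.4453
−0.18·log₂(0.18) = 0.4453
−0.04·log₂(0.04) = 0.1858
−0.30·log₂(0.30) = 0.5211
−0.30·log₂(0.30) = 0.5211
Sum ≈ 2.1185 → 2.119 bits.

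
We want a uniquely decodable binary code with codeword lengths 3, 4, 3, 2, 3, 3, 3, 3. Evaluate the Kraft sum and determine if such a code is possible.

1.0625; no

With common denominator 2^4 = 16: Σ 2^(−ℓᵢ) = 2/16 + 1/16 + 2/16 + 4/16 + 2/16 + 2/16 + 2/16 + 2/16 = 17/16 = 1.0625.
Kraft's inequality requires Σ ≤ 1; here Σ = 1.0625 > 1, so no such prefix code exists.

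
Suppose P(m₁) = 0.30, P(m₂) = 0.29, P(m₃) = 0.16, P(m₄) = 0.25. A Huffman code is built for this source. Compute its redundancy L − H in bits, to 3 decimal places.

Entropy H = −Σ p log₂ p ≈ 1.9620 bits.
Huffman merges: 4/25+1/4→41/100; 29/100+3/10→59/100; 41/100+59/100→1. L = 2 ≈ 2.0000.
L − H = 2.0000 − 1.9620 = 0.038 bits.

0.038 bits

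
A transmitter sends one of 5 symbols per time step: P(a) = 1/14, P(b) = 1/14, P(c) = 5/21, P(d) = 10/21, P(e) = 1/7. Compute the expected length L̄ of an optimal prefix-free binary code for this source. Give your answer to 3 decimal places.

Repeatedly combine the two least-probable nodes; the expected code length is the sum of the merged weights.
merge 1/14 + 1/14 → 1/7
merge 1/7 + 1/7 → 2/7
merge 5/21 + 2/7 → 11/21
merge 10/21 + 11/21 → 1
L = 1/7 + 2/7 + 11/21 + 1 = 41/21 ≈ 1.952 bits/symbol.

1.952 bits/symbol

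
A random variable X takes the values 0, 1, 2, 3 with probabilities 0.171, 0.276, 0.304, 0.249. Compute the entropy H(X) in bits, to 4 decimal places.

1.9700 bits

H = −Σ pᵢ log₂ pᵢ.
−0.171·log₂(0.171) = 0.4357
−0.276·log₂(0.276) = 0.5126
−0.304·log₂(0.304) = 0.5222
−0.249·log₂(0.249) = 0.4994
Sum ≈ 1.9700 → 1.9700 bits.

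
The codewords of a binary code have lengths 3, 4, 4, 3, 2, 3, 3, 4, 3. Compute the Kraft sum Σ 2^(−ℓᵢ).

1.0625

With common denominator 2^4 = 16: Σ 2^(−ℓᵢ) = 2/16 + 1/16 + 1/16 + 2/16 + 4/16 + 2/16 + 2/16 + 1/16 + 2/16 = 17/16 = 1.0625.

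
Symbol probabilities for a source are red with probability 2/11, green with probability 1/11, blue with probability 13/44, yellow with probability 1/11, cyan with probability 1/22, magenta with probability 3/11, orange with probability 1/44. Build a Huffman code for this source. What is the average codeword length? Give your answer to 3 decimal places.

2.477 bits/symbol

Repeatedly combine the two least-probable nodes; the expected code length is the sum of the merged weights.
merge 1/44 + 1/22 → 3/44
merge 3/44 + 1/11 → 7/44
merge 1/11 + 7/44 → 1/4
merge 2/11 + 1/4 → 19/44
merge 3/11 + 13/44 → 25/44
merge 19/44 + 25/44 → 1
L = 3/44 + 7/44 + 1/4 + 19/44 + 25/44 + 1 = 109/44 ≈ 2.477 bits/symbol.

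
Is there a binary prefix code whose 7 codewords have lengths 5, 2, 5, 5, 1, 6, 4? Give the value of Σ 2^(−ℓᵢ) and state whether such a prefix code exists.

With common denominator 2^6 = 64: Σ 2^(−ℓᵢ) = 2/64 + 16/64 + 2/64 + 2/64 + 32/64 + 1/64 + 4/64 = 59/64 = 0.921875.
Kraft's inequality requires Σ ≤ 1; here Σ = 0.921875 ≤ 1, so such a prefix code exists.

0.921875; yes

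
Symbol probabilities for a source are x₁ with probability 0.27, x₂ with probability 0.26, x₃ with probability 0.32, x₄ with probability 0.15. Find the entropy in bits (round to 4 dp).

H = −Σ pᵢ log₂ pᵢ.
−0.27·log₂(0.27) = 0.5100
−0.26·log₂(0.26) = 0.5053
−0.32·log₂(0.32) = 0.5260
−0.15·log₂(0.15) = 0.4105
Sum ≈ 1.9519 → 1.9519 bits.

1.9519 bits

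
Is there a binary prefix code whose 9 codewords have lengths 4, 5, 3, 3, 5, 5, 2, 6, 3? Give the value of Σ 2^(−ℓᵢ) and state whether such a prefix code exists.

With common denominator 2^6 = 64: Σ 2^(−ℓᵢ) = 4/64 + 2/64 + 8/64 + 8/64 + 2/64 + 2/64 + 16/64 + 1/64 + 8/64 = 51/64 = 0.796875.
Kraft's inequality requires Σ ≤ 1; here Σ = 0.796875 ≤ 1, so such a prefix code exists.

0.796875; yes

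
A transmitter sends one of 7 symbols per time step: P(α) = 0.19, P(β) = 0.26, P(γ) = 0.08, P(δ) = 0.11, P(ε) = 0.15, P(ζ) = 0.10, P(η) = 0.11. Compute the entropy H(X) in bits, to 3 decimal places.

H = −Σ pᵢ log₂ pᵢ.
−0.19·log₂(0.19) = 0.4552
−0.26·log₂(0.26) = 0.5053
−0.08·log₂(0.08) = 0.2915
−0.11·log₂(0.11) = 0.3503
−0.15·log₂(0.15) = 0.4105
−0.10·log₂(0.10) = 0.3322
−0.11·log₂(0.11) = 0.3503
Sum ≈ 2.6953 → 2.695 bits.

2.695 bits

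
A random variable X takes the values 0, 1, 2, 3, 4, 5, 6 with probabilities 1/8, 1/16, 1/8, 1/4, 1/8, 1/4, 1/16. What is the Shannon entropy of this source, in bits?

2.625 bits

Each probability is a power of 1/2, so log₂(1/p) is an integer.
H = Σ p·log₂(1/p) = 1/8·3 + 1/16·4 + 1/8·3 + 1/4·2 + 1/8·3 + 1/4·2 + 1/16·4 = 2.625 bits.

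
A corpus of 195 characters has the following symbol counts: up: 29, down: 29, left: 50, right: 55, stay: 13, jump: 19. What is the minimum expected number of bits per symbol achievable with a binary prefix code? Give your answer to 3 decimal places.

Probabilities are the counts divided by 195.
Repeatedly combine the two least-probable nodes; the expected code length is the sum of the merged weights.
merge 1/15 + 19/195 → 32/195
merge 29/195 + 29/195 → 58/195
merge 32/195 + 10/39 → 82/195
merge 11/39 + 58/195 → 113/195
merge 82/195 + 113/195 → 1
L = 32/195 + 58/195 + 82/195 + 113/195 + 1 = 32/13 ≈ 2.462 bits/symbol.

2.462 bits/symbol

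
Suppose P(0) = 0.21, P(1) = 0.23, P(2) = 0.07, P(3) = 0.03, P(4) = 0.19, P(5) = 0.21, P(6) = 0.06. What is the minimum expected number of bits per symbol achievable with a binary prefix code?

2.6 bits/symbol

Repeatedly combine the two least-probable nodes; the expected code length is the sum of the merged weights.
merge 3/100 + 3/50 → 9/100
merge 7/100 + 9/100 → 4/25
merge 4/25 + 19/100 → 7/20
merge 21/100 + 21/100 → 21/50
merge 23/100 + 7/20 → 29/50
merge 21/50 + 29/50 → 1
L = 9/100 + 4/25 + 7/20 + 21/50 + 29/50 + 1 = 13/5 = 2.6 bits/symbol.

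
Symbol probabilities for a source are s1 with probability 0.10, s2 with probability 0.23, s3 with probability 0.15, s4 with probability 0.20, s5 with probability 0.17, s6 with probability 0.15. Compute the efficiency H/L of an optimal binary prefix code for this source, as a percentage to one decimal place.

98.8%

Entropy H = −Σ p log₂ p ≈ 2.5399 bits.
Huffman merges: 1/10+3/20→1/4; 3/20+17/100→8/25; 1/5+23/100→43/100; 1/4+8/25→57/100; 43/100+57/100→1. L = 257/100 ≈ 2.5700.
Efficiency = H/L = 2.5399/2.5700 = 98.8%.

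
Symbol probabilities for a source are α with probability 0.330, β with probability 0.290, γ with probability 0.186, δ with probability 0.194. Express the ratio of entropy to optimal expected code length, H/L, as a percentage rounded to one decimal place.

97.8%

Entropy H = −Σ p log₂ p ≈ 1.9561 bits.
Huffman merges: 93/500+97/500→19/50; 29/100+33/100→31/50; 19/50+31/50→1. L = 2 ≈ 2.0000.
Efficiency = H/L = 1.9561/2.0000 = 97.8%.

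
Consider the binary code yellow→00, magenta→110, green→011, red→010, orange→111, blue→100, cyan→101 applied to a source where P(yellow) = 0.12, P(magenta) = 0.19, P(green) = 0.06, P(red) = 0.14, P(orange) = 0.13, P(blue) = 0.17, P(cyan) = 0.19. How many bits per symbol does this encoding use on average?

2.88 bits/symbol

L̄ = Σ pᵢ·ℓᵢ = 0.12·2 + 0.19·3 + 0.06·3 + 0.14·3 + 0.13·3 + 0.17·3 + 0.19·3 = 2.88 bits/symbol.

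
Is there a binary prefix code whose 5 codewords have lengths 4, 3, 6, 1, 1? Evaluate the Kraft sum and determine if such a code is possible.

With common denominator 2^6 = 64: Σ 2^(−ℓᵢ) = 4/64 + 8/64 + 1/64 + 32/64 + 32/64 = 77/64 = 1.203125.
Kraft's inequality requires Σ ≤ 1; here Σ = 1.203125 > 1, so no such prefix code exists.

1.203125; no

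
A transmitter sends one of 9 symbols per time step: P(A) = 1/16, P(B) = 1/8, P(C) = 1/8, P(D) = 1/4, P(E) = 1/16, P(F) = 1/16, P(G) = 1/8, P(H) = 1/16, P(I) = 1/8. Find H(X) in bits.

Each probability is a power of 1/2, so log₂(1/p) is an integer.
H = Σ p·log₂(1/p) = 1/16·4 + 1/8·3 + 1/8·3 + 1/4·2 + 1/16·4 + 1/16·4 + 1/8·3 + 1/16·4 + 1/8·3 = 3 bits.

3 bits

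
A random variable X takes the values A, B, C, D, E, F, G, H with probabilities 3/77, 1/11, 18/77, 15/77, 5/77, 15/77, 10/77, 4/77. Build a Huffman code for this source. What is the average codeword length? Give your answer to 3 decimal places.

Repeatedly combine the two least-probable nodes; the expected code length is the sum of the merged weights.
merge 3/77 + 4/77 → 1/11
merge 5/77 + 1/11 → 12/77
merge 1/11 + 10/77 → 17/77
merge 12/77 + 15/77 → 27/77
merge 15/77 + 17/77 → 32/77
merge 18/77 + 27/77 → 45/77
merge 32/77 + 45/77 → 1
L = 1/11 + 12/77 + 17/77 + 27/77 + 32/77 + 45/77 + 1 = 31/11 ≈ 2.818 bits/symbol.

2.818 bits/symbol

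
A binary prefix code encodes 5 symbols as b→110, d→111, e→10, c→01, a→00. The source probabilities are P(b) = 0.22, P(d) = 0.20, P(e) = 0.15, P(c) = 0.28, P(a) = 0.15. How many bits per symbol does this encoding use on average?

2.42 bits/symbol

L̄ = Σ pᵢ·ℓᵢ = 0.22·3 + 0.20·3 + 0.15·2 + 0.28·2 + 0.15·2 = 2.42 bits/symbol.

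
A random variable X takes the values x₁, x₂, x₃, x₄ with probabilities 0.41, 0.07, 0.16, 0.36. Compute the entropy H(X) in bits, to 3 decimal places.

1.750 bits

H = −Σ pᵢ log₂ pᵢ.
−0.41·log₂(0.41) = 0.5274
−0.07·log₂(0.07) = 0.2686
−0.16·log₂(0.16) = 0.4230
−0.36·log₂(0.36) = 0.5306
Sum ≈ 1.7496 → 1.750 bits.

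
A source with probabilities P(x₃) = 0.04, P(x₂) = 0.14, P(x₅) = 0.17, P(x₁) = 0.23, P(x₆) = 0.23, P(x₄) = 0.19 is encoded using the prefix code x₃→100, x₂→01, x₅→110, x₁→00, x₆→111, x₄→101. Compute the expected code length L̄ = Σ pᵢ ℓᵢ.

2.63 bits/symbol

L̄ = Σ pᵢ·ℓᵢ = 0.04·3 + 0.14·2 + 0.17·3 + 0.23·2 + 0.23·3 + 0.19·3 = 2.63 bits/symbol.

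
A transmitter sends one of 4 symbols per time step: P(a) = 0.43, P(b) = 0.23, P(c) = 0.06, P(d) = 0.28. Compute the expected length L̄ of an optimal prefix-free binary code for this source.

Repeatedly combine the two least-probable nodes; the expected code length is the sum of the merged weights.
merge 3/50 + 23/100 → 29/100
merge 7/25 + 29/100 → 57/100
merge 43/100 + 57/100 → 1
L = 29/100 + 57/100 + 1 = 93/50 = 1.86 bits/symbol.

1.86 bits/symbol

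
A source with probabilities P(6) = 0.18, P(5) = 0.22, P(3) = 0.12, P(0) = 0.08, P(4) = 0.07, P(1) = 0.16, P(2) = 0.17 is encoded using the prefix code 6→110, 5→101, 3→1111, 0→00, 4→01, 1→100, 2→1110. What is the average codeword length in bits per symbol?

3.14 bits/symbol

L̄ = Σ pᵢ·ℓᵢ = 0.18·3 + 0.22·3 + 0.12·4 + 0.08·2 + 0.07·2 + 0.16·3 + 0.17·4 = 3.14 bits/symbol.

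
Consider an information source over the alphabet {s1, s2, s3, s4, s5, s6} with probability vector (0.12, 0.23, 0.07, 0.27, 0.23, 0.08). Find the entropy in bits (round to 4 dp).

2.4125 bits

H = −Σ pᵢ log₂ pᵢ.
−0.12·log₂(0.12) = 0.3671
−0.23·log₂(0.23) = 0.4877
−0.07·log₂(0.07) = 0.2686
−0.27·log₂(0.27) = 0.5100
−0.23·log₂(0.23) = 0.4877
−0.08·log₂(0.08) = 0.2915
Sum ≈ 2.4125 → 2.4125 bits.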